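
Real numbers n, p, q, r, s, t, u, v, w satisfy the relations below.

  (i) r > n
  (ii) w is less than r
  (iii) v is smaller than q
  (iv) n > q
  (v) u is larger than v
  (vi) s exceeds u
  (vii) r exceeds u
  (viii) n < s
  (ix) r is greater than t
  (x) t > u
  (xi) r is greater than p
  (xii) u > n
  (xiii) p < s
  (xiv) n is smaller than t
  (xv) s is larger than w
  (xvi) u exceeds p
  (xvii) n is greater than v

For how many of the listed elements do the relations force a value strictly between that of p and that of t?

The relations place p below t. An element lies strictly between them when it is forced above p and also forced below t.
Above p: {u, s, r}. Below t: {v, q, n, u}.
Intersection: {u} — 1.

1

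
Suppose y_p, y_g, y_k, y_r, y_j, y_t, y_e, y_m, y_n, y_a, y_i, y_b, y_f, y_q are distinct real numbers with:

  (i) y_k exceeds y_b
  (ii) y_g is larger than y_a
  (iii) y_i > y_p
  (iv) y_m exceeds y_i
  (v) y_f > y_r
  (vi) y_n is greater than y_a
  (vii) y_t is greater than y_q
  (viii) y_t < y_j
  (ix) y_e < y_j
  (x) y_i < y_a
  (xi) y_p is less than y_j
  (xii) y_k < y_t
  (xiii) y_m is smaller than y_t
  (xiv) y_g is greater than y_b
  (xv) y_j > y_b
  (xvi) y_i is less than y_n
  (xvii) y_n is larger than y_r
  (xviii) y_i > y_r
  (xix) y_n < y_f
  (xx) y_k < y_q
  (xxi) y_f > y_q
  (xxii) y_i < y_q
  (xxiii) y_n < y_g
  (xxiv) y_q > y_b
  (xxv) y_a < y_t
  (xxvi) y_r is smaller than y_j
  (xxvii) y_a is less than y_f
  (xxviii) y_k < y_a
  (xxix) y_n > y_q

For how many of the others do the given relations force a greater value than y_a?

5

The elements the relations force above y_a are y_n, y_t, y_f, y_g, y_j — no chain reaches any other.
That is 5.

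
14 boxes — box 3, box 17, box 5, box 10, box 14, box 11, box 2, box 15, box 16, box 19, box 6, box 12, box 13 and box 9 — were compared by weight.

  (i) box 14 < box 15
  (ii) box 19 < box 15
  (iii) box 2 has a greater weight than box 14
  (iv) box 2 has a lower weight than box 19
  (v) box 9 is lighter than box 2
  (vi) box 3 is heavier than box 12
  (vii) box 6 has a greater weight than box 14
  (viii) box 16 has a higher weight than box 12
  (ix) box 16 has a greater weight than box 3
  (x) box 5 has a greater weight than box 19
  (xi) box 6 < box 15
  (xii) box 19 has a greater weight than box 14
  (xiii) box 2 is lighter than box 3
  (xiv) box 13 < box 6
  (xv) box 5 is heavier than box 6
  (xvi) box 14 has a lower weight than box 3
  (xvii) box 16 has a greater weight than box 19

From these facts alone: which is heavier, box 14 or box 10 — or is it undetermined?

Following every chain through box 14: above box 14 we get box 6, box 2, box 3, box 19, box 15, box 5, box 16.
box 10 is not reached, and no chain runs the other way from box 10 to box 14.
So the given relations leave the order of box 14 and box 10 undetermined.

undetermined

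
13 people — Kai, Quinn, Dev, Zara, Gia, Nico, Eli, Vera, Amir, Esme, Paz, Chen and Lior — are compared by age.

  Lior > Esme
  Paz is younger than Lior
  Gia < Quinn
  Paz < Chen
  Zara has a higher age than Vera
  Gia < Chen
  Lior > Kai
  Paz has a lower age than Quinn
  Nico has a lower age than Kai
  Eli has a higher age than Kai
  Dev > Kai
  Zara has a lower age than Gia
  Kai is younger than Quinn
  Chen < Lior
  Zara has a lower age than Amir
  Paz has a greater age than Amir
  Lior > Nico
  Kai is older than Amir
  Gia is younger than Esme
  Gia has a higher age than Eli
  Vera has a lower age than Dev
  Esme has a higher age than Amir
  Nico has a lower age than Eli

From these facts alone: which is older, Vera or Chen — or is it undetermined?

Link the given pairs in sequence: Vera < Zara; Zara < Amir; Amir < Kai; Kai < Eli; Eli < Gia; Gia < Chen.
Chaining these gives Vera < Zara < Amir < Kai < Eli < Gia < Chen.
So Chen is older.

Chen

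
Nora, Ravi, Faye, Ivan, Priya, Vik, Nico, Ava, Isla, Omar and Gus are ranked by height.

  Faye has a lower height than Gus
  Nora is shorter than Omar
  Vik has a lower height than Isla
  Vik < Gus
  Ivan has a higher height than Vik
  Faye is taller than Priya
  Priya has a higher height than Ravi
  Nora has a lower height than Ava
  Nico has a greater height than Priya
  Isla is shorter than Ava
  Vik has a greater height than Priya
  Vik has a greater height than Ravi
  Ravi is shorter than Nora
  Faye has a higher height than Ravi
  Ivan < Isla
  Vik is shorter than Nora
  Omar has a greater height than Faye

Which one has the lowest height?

Ravi

Chaining upward from Ravi: directly above it, Priya, Vik, Nora, Faye; then Ivan, Isla, Omar, Nico, Ava, Gus.
That covers every other element, and nothing is given below Ravi, so Ravi is the lowest height.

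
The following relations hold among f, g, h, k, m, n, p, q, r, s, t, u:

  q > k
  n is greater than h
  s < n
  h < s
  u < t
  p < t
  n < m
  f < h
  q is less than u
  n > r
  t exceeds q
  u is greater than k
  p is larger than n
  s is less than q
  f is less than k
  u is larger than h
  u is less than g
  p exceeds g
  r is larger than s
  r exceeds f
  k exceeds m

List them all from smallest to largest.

The consecutive links are each given: f < h; h < s; s < r; r < n; n < m; m < k; k < q; q < u; u < g; g < p; p < t.

f < h < s < r < n < m < k < q < u < g < p < t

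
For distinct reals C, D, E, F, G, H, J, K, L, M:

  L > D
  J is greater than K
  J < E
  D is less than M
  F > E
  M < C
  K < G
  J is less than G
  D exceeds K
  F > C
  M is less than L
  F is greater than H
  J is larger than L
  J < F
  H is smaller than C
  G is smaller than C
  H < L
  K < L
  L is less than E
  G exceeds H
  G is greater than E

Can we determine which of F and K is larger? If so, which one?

The relevant relations are K < D; D < M; M < L; L < J; J < E; E < G; G < C; C < F.
Together: K < D < M < L < J < E < G < C < F.
So F is larger.

F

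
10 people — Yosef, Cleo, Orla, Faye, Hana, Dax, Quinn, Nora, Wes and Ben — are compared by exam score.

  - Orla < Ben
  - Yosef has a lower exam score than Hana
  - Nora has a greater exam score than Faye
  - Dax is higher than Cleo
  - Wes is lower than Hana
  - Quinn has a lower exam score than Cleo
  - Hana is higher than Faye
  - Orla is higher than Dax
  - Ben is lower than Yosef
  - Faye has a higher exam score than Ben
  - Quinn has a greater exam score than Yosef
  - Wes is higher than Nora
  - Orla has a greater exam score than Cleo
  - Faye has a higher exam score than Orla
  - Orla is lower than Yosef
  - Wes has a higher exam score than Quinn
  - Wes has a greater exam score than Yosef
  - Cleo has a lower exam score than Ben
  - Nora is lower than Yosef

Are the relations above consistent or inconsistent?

We have Quinn < Cleo stated directly, yet also Cleo < Dax < Orla < Ben < Faye < Nora < Yosef < Quinn by chaining the others — so Cleo < Quinn. Contradiction.

inconsistent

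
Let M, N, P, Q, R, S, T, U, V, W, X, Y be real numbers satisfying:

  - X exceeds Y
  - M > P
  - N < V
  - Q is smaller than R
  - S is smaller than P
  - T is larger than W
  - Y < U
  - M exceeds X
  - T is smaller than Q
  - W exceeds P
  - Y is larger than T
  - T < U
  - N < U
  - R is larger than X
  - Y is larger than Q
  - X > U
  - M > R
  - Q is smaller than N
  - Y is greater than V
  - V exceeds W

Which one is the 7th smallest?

Piecing the relations together gives one ordering: S < P < W < T < Q < N < V < Y < U < X < R < M.
The 7th smallest is V.

V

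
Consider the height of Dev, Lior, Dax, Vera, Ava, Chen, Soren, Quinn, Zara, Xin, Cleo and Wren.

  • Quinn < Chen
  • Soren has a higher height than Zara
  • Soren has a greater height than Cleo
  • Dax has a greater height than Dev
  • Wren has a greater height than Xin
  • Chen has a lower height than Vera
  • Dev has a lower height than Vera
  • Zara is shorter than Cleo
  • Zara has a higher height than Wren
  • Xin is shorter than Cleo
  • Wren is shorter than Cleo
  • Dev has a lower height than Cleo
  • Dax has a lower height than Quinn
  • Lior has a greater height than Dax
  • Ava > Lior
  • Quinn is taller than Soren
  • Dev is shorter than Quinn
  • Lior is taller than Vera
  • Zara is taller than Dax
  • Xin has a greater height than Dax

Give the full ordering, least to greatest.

The consecutive links are each given: Dev < Dax; Dax < Xin; Xin < Wren; Wren < Zara; Zara < Cleo; Cleo < Soren; Soren < Quinn; Quinn < Chen; Chen < Vera; Vera < Lior; Lior < Ava.

Dev < Dax < Xin < Wren < Zara < Cleo < Soren < Quinn < Chen < Vera < Lior < Ava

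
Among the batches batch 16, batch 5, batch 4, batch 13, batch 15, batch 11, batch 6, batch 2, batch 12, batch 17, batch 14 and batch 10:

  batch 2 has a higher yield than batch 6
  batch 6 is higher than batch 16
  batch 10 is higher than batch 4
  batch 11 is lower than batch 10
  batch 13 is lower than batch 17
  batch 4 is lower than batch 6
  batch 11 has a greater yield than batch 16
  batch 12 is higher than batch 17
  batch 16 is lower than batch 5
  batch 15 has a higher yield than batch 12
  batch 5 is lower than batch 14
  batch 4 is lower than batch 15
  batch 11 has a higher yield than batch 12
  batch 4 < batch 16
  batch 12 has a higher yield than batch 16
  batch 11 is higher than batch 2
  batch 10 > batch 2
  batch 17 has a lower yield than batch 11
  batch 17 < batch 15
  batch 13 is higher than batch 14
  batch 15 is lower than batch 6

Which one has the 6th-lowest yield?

Piecing the relations together gives one ordering: batch 4 < batch 16 < batch 5 < batch 14 < batch 13 < batch 17 < batch 12 < batch 15 < batch 6 < batch 2 < batch 11 < batch 10.
The 6th smallest is batch 17.

batch 17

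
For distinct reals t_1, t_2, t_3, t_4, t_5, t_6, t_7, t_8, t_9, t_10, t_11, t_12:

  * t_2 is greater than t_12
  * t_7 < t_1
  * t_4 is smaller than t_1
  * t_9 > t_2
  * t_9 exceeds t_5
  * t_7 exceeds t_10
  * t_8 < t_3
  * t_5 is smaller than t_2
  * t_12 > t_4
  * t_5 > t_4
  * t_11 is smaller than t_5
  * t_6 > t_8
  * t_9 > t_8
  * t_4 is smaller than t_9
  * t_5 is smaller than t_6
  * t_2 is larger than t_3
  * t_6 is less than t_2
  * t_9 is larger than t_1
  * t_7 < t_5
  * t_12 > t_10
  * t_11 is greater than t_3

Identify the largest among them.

t_9

t_10 is not greatest since t_10 < t_7; t_4 is not greatest since t_4 < t_1; t_7 is not greatest since t_7 < t_5; t_8 is not greatest since t_8 < t_6; t_12 is not greatest since t_12 < t_2; t_3 is not greatest since t_3 < t_11; t_1 is not greatest since t_1 < t_9; t_11 is not greatest since t_11 < t_5; t_5 is not greatest since t_5 < t_6; t_6 is not greatest since t_6 < t_2; t_2 is not greatest since t_2 < t_9.
Only t_9 has nothing above it, so t_9 is the largest.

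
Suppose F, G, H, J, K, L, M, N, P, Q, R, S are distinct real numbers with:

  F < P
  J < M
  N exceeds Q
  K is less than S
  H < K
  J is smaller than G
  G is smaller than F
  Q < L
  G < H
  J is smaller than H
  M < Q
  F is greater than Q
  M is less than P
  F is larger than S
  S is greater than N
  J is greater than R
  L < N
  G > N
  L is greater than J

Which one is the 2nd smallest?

Piecing the relations together gives one ordering: R < J < M < Q < L < N < G < H < K < S < F < P.
Counting 2 from the smallest end gives J.

J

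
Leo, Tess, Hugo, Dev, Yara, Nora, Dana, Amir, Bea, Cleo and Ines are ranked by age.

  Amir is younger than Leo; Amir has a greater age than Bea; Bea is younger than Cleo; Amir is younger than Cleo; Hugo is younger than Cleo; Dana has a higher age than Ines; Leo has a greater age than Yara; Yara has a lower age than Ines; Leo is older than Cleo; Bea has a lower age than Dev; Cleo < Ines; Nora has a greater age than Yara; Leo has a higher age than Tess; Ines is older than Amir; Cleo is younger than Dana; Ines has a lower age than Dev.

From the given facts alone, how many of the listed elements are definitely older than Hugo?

5

The elements the relations force above Hugo are Cleo, Ines, Dana, Dev, Leo — no chain reaches any other.
That is 5.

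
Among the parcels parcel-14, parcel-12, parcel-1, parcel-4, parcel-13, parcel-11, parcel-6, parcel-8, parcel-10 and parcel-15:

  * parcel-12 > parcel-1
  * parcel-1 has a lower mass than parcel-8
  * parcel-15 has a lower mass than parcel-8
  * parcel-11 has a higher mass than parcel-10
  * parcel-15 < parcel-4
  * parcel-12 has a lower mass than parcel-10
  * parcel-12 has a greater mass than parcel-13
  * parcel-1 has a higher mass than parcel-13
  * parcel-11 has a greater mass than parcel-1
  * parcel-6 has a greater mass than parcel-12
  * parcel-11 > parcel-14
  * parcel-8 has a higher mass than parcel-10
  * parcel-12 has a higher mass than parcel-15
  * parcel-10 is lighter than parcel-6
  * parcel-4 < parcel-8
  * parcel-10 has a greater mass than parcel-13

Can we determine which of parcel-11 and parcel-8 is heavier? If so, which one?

undetermined

Following every chain through parcel-11: below parcel-11 we get parcel-13, parcel-14, parcel-15, parcel-1, parcel-12, parcel-10.
parcel-8 is not reached, and no chain runs the other way from parcel-8 to parcel-11.
So the given relations leave the order of parcel-11 and parcel-8 undetermined.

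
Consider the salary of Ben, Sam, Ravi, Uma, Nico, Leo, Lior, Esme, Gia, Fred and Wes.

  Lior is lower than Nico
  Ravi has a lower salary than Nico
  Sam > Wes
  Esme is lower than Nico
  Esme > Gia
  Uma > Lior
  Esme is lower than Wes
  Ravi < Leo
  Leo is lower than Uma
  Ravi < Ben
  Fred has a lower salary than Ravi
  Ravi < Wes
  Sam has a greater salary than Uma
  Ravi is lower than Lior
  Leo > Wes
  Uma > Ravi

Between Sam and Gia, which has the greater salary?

Sam

Gia < Esme < Wes < Leo < Uma < Sam, by transitivity through Esme, Wes, Leo, Uma.
So Gia < Sam; Sam is the higher of the two.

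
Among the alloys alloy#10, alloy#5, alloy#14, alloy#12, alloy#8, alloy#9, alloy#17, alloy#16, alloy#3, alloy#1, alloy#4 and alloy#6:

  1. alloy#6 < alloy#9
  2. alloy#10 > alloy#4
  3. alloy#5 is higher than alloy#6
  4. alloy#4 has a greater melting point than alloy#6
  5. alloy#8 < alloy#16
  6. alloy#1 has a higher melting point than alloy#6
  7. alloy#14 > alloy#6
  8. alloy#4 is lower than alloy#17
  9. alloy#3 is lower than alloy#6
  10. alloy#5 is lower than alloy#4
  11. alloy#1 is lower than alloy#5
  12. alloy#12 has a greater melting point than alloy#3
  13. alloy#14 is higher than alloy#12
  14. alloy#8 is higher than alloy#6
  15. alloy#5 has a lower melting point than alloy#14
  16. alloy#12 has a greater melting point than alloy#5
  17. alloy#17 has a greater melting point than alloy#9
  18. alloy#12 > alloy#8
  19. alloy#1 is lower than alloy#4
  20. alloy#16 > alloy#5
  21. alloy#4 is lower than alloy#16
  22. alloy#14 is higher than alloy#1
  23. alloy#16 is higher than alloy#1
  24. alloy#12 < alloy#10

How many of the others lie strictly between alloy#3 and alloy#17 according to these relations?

5

Chaining upward from alloy#3 reaches: alloy#6, alloy#9, alloy#1, alloy#5, alloy#4, alloy#8, alloy#12, alloy#14, alloy#16, alloy#10.
Chaining downward from alloy#17 reaches: alloy#6, alloy#9, alloy#1, alloy#5, alloy#4.
Strictly between alloy#3 and alloy#17 are those in both lists: alloy#6, alloy#9, alloy#1, alloy#5, alloy#4 — 5 elements.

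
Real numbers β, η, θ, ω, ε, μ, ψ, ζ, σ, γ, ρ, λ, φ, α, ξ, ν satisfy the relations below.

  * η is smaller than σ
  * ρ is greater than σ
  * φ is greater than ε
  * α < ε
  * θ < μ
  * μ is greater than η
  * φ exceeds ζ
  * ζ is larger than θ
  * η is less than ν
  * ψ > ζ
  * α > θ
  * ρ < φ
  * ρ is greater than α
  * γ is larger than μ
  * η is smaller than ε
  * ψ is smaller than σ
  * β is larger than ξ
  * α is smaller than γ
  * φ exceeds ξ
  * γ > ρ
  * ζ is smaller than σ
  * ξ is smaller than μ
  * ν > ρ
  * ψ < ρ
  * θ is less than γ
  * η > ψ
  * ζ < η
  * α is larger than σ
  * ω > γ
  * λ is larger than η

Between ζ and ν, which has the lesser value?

ζ < ψ and ψ < η give ζ < η.
With η < σ: ζ < ψ < η < σ.
Then σ < α extends the chain to α.
Then α < ρ extends the chain to ρ.
Then ρ < ν extends the chain to ν.
So ζ < ν; ζ is the smaller of the two.

ζ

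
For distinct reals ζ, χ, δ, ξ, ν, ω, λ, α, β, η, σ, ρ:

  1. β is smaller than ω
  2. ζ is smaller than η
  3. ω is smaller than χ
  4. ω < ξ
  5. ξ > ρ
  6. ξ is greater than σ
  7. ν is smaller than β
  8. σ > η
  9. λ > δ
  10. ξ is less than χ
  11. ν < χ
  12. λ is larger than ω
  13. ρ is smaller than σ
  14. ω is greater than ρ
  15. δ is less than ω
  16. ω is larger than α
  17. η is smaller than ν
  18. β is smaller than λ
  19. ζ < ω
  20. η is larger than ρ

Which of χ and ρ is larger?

χ

ρ < η and η < ν give ρ < ν.
Then ν < β extends the chain to β.
With β < ω: ρ < η < ν < β < ω.
With ω < ξ: ρ < η < ν < β < ω < ξ.
With ξ < χ: ρ < η < ν < β < ω < ξ < χ.
So ρ < χ; χ is the larger of the two.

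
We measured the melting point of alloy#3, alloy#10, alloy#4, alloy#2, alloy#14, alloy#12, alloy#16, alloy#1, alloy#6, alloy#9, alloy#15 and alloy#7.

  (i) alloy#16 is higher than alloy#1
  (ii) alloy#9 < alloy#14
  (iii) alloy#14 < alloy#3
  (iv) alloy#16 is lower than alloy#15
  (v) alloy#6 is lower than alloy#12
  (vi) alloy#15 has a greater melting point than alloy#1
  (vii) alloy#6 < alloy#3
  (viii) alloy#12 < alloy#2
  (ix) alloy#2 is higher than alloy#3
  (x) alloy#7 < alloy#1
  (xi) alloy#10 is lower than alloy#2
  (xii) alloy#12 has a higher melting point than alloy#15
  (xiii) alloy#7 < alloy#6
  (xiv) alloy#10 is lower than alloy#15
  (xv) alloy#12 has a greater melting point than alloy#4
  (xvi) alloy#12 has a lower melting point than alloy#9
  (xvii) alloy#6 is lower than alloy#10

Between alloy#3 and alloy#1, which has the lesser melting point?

alloy#1

The relevant relations are alloy#1 < alloy#16; alloy#16 < alloy#15; alloy#15 < alloy#12; alloy#12 < alloy#9; alloy#9 < alloy#14; alloy#14 < alloy#3.
Chaining these gives alloy#1 < alloy#16 < alloy#15 < alloy#12 < alloy#9 < alloy#14 < alloy#3.
So alloy#1 < alloy#3; alloy#1 is the lower of the two.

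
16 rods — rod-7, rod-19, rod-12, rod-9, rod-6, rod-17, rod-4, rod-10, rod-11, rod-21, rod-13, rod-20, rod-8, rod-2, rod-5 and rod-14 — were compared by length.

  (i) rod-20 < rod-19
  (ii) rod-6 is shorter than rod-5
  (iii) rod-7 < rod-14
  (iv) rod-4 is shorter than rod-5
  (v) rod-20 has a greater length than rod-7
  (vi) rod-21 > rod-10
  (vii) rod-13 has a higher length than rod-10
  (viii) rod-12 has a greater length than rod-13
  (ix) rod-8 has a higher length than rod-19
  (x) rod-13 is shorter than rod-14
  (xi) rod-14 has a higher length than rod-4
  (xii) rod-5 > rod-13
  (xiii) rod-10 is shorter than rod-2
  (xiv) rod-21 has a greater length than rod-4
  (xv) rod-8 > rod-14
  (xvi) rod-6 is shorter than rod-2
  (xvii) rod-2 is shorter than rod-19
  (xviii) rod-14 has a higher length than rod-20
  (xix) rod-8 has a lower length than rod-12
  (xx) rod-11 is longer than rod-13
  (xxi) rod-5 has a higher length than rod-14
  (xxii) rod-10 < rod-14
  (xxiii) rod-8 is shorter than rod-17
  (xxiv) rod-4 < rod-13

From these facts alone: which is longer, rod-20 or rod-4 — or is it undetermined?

Following every chain through rod-4: above rod-4 we get rod-13, rod-14, rod-8, rod-5, rod-17, rod-11, rod-21, rod-12.
rod-20 is not reached, and no chain runs the other way from rod-20 to rod-4.
So the given relations leave the order of rod-4 and rod-20 undetermined.

undetermined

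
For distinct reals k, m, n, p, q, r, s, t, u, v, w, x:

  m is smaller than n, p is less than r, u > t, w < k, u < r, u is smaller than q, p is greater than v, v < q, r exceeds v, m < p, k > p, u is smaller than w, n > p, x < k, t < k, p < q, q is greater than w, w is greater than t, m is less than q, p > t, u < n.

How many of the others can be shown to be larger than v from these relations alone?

Directly above v: p, r, q.
One step further: n, k (5 so far).
No other element is forced above v by the given relations, so the count is 5.

5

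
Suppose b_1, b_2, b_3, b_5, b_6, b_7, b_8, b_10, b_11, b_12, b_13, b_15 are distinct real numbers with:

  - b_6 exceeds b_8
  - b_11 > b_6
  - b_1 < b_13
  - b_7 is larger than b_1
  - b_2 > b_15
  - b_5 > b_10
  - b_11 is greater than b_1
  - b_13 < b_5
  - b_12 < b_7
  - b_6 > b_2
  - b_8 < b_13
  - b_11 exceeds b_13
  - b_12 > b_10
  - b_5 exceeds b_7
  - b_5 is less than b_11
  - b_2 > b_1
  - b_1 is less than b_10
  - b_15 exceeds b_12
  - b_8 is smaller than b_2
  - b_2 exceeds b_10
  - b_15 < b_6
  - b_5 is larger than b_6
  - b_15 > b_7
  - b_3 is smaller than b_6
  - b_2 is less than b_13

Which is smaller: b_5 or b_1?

b_1 < b_10 and b_10 < b_12 give b_1 < b_12.
Then b_12 < b_7 extends the chain to b_7.
With b_7 < b_15: b_1 < b_10 < b_12 < b_7 < b_15.
Then b_15 < b_2 extends the chain to b_2.
Then b_2 < b_6 extends the chain to b_6.
With b_6 < b_5: b_1 < b_10 < b_12 < b_7 < b_15 < b_2 < b_6 < b_5.
So b_1 < b_5; b_1 is the smaller of the two.

b_1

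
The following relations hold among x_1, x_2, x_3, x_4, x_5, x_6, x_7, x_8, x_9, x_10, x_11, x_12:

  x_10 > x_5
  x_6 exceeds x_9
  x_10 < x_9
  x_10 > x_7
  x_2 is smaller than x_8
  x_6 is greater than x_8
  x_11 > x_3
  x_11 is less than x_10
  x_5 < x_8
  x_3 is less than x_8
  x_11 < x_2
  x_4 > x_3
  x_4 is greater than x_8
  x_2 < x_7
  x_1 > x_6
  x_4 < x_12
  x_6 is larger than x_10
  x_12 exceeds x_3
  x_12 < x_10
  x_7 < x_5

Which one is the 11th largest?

Chaining the given pairs: x_3 < x_11 < x_2 < x_7 < x_5 < x_8 < x_4 < x_12 < x_10 < x_9 < x_6 < x_1.
Counting 11 from the largest end gives x_11.

x_11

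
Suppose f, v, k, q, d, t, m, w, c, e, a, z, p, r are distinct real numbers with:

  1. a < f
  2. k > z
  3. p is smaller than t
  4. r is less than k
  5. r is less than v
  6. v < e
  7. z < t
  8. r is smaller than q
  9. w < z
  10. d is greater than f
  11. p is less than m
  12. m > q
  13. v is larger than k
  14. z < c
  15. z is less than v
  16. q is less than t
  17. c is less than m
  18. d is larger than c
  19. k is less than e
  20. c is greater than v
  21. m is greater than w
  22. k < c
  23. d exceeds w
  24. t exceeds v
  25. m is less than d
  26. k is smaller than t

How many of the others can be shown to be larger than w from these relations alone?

8

Directly above w: z, m, d.
One step further: k, v, t, c (7 so far).
One step further: e (8 so far).
No other element is forced above w by the given relations, so the count is 8.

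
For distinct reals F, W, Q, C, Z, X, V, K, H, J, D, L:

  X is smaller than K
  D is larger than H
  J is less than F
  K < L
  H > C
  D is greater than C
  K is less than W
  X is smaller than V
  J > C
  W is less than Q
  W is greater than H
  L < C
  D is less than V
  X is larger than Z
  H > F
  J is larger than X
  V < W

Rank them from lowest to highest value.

Each adjacent pair is fixed by a given relation: Z < X; X < K; K < L; L < C; C < J; J < F; F < H; H < D; D < V; V < W; W < Q. Chaining them end to end gives the full order.

Z < X < K < L < C < J < F < H < D < V < W < Q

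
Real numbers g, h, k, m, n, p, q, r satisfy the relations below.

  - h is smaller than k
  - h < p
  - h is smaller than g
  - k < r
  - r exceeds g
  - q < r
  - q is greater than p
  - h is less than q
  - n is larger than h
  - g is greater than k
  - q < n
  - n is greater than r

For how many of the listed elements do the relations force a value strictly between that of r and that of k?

Chaining upward from k reaches: g, n.
Chaining downward from r reaches: h, p, g, q.
Strictly between k and r are those in both lists: g — 1 element.

1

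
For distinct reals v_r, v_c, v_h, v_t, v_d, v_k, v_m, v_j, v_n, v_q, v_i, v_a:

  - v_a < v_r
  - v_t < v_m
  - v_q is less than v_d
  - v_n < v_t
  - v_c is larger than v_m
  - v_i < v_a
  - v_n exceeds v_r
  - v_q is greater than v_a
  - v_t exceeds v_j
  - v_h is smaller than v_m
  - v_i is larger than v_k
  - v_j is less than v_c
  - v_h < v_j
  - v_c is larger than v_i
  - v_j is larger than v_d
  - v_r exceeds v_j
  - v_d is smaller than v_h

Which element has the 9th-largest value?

v_q

Chaining the given pairs: v_k < v_i < v_a < v_q < v_d < v_h < v_j < v_r < v_n < v_t < v_m < v_c.
The 9th largest is v_q.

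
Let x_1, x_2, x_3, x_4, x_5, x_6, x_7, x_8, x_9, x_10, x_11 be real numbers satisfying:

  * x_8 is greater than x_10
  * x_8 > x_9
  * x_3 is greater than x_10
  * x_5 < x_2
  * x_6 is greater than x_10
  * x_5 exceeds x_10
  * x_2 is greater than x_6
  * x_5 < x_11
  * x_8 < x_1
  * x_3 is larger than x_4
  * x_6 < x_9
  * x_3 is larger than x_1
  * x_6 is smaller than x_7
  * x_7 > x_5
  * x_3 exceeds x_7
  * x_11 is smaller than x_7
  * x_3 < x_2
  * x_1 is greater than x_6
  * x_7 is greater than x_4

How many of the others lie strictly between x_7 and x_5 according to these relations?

1

Chaining upward from x_5 reaches: x_11, x_3, x_2.
Chaining downward from x_7 reaches: x_4, x_10, x_6, x_11.
Strictly between x_5 and x_7 are those in both lists: x_11 — 1 element.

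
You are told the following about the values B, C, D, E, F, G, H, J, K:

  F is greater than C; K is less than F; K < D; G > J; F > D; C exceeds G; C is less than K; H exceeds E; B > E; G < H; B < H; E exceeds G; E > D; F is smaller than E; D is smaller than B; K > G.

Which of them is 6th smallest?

Piecing the relations together gives one ordering: J < G < C < K < D < F < E < B < H.
The 6th smallest is F.

F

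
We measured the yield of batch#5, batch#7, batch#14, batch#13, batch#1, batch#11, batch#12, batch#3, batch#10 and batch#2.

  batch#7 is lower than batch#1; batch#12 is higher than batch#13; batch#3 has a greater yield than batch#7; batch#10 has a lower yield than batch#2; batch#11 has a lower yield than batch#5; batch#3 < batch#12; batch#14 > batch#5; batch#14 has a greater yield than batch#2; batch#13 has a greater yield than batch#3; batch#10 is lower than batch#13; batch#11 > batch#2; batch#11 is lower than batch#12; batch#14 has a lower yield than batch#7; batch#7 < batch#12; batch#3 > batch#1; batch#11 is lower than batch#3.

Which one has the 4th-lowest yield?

batch#5

Piecing the relations together gives one ordering: batch#10 < batch#2 < batch#11 < batch#5 < batch#14 < batch#7 < batch#1 < batch#3 < batch#13 < batch#12.
Counting 4 from the smallest end gives batch#5.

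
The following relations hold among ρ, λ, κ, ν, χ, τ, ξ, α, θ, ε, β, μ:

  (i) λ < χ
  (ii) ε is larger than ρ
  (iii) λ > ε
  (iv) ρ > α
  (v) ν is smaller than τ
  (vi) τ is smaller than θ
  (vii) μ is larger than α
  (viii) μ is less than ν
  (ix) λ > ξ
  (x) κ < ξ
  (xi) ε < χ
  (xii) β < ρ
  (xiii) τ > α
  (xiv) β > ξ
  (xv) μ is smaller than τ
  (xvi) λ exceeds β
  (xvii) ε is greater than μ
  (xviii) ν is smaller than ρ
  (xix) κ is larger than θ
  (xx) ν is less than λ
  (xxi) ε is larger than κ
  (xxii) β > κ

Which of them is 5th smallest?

θ

The consecutive relations fix a unique order: α < μ < ν < τ < θ < κ < ξ < β < ρ < ε < λ < χ.
Counting 5 from the smallest end gives θ.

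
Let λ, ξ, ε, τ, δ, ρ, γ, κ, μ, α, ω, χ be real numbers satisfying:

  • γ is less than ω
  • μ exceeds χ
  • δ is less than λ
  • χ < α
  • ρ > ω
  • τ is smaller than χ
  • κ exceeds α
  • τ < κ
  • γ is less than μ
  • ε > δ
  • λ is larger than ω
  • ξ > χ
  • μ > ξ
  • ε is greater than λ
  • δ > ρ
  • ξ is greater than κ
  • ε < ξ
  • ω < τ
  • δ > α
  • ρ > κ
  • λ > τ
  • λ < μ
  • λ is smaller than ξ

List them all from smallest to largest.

The consecutive links are each given: γ < ω; ω < τ; τ < χ; χ < α; α < κ; κ < ρ; ρ < δ; δ < λ; λ < ε; ε < ξ; ξ < μ.

γ < ω < τ < χ < α < κ < ρ < δ < λ < ε < ξ < μ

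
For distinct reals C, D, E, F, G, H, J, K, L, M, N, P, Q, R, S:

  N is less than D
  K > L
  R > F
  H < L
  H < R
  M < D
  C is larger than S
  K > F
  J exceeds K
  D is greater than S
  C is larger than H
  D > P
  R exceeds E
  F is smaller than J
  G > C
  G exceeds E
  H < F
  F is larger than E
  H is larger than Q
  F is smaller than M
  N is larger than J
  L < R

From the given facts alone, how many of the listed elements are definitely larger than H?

10

From H the given relations immediately reach L, F, R, C.
From those, K, J, G, M — 8 in total.
From those, N, D — 10 in total.
No other element is forced above H by the given relations, so the count is 10.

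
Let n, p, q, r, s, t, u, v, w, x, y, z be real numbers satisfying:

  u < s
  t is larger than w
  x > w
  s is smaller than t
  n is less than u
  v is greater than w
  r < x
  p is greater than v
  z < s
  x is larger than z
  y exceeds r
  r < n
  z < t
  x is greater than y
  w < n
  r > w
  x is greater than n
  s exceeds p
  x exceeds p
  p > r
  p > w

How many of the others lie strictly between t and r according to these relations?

4

The relations place r below t. An element lies strictly between them when it is forced above r and also forced below t.
Above r: {n, p, u, y, s, x}. Below t: {w, z, v, n, p, u, s}.
Intersection: {n, p, u, s} — 4.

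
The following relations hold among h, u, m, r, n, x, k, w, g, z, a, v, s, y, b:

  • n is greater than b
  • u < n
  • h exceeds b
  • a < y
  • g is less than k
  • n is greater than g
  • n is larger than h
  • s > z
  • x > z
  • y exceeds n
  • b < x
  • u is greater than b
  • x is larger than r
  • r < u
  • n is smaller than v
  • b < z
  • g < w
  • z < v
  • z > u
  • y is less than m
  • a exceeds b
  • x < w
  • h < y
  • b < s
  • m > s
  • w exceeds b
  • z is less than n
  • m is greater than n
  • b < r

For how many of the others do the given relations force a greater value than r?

The elements the relations force above r are u, z, x, n, s, y, m, w, v — no chain reaches any other.
That is 9.

9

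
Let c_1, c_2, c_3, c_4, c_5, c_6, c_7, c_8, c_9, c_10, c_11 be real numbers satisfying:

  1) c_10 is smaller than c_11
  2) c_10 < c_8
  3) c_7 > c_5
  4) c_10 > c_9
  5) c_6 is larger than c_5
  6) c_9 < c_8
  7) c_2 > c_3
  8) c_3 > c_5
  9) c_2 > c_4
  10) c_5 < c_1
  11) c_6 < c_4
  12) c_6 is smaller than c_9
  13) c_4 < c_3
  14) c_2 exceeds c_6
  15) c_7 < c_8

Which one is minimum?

Chaining upward from c_5: directly above it, c_6, c_7, c_3, c_1; then c_4, c_9, c_8, c_2; then c_10; then c_11.
That covers every other element, and nothing is given below c_5, so c_5 is the minimum.

c_5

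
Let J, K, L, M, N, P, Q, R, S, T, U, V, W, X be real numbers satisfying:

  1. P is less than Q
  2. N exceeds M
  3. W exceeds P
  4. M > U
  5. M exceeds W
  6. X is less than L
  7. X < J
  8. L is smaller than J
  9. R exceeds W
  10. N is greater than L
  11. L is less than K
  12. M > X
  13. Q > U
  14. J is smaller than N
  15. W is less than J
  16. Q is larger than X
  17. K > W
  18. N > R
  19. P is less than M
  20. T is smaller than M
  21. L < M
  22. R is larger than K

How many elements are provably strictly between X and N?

The relations place X below N. An element lies strictly between them when it is forced above X and also forced below N.
Above X: {L, K, Q, R, J, M}. Below N: {P, W, L, U, K, T, R, J, M}.
Intersection: {L, K, R, J, M} — 5.

5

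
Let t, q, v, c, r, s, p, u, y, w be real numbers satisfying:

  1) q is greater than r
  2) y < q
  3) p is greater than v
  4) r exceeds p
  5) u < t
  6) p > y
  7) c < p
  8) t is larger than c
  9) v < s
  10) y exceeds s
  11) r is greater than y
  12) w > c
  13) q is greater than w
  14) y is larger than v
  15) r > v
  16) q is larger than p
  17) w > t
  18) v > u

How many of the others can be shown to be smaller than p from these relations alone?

5

The elements the relations force below p are u, v, s, c, y — no chain reaches any other.
That is 5.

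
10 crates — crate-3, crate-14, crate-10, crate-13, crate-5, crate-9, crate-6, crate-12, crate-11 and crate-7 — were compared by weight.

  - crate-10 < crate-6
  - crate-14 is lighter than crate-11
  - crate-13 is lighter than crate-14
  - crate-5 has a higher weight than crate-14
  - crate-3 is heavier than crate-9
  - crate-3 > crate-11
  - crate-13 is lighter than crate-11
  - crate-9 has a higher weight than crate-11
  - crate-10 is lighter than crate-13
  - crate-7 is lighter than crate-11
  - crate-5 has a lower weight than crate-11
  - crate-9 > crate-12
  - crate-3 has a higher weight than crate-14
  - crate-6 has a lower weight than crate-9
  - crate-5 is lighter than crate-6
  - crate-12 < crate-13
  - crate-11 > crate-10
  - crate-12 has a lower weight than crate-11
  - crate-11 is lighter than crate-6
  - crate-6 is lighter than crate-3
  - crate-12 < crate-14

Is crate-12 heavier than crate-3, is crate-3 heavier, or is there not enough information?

crate-12 < crate-13 and crate-13 < crate-14 give crate-12 < crate-14.
With crate-14 < crate-5: crate-12 < crate-13 < crate-14 < crate-5.
Then crate-5 < crate-11 extends the chain to crate-11.
With crate-11 < crate-9: crate-12 < crate-13 < crate-14 < crate-5 < crate-11 < crate-9.
With crate-9 < crate-3: crate-12 < crate-13 < crate-14 < crate-5 < crate-11 < crate-9 < crate-3.
So crate-3 is heavier.

crate-3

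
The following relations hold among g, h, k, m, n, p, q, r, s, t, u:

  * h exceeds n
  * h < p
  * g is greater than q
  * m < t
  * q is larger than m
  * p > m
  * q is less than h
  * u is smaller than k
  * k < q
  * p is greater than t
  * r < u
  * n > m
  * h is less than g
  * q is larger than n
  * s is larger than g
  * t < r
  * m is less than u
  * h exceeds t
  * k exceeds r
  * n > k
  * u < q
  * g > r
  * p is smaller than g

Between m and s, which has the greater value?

s

Link the given pairs in sequence: m < t; t < r; r < u; u < k; k < n; n < q; q < h; h < p; p < g; g < s.
Together: m < t < r < u < k < n < q < h < p < g < s.
So m < s; s is the larger of the two.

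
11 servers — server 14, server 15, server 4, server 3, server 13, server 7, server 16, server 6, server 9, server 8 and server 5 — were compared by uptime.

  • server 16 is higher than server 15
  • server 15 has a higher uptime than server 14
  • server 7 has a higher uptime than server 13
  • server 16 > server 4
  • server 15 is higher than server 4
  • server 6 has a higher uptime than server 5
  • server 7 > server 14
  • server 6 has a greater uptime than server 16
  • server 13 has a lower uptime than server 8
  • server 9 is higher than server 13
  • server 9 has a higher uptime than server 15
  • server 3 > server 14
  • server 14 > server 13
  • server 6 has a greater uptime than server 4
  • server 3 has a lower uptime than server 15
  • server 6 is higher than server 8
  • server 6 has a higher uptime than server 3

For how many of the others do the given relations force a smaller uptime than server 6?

8

Directly below server 6: server 5, server 4, server 3, server 8, server 16.
One step further: server 13, server 14, server 15 (8 so far).
Nothing else is reachable below server 6; 8 in all.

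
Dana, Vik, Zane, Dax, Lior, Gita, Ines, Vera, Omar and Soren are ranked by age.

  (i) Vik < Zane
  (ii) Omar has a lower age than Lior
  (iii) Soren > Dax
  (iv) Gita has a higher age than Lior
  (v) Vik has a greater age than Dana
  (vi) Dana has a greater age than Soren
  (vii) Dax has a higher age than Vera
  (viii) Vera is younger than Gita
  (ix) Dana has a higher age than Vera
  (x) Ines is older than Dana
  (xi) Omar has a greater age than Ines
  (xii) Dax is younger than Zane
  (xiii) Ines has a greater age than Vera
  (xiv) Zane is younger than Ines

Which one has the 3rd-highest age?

The consecutive relations fix a unique order: Vera < Dax < Soren < Dana < Vik < Zane < Ines < Omar < Lior < Gita.
Counting 3 from the largest end gives Omar.

Omar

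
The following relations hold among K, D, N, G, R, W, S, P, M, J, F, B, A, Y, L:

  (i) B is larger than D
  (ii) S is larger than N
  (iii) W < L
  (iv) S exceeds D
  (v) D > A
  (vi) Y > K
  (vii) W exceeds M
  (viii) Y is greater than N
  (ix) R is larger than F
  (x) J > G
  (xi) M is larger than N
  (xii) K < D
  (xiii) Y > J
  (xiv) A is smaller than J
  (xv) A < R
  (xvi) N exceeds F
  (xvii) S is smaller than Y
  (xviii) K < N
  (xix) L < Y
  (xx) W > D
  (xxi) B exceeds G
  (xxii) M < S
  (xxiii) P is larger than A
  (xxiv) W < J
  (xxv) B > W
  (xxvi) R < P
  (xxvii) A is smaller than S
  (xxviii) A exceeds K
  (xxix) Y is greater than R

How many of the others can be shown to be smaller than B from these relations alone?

The elements the relations force below B are K, F, N, G, A, M, D, W — no chain reaches any other.
That is 8.

8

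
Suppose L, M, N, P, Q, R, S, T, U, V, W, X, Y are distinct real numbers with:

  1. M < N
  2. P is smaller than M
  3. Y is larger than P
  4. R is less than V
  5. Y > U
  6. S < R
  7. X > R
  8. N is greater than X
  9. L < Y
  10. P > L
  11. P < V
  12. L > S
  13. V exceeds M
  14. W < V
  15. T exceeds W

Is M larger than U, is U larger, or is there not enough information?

Following every chain through U: above U we get Y.
M is not reached, and no chain runs the other way from M to U.
So the given relations leave the order of U and M undetermined.

undetermined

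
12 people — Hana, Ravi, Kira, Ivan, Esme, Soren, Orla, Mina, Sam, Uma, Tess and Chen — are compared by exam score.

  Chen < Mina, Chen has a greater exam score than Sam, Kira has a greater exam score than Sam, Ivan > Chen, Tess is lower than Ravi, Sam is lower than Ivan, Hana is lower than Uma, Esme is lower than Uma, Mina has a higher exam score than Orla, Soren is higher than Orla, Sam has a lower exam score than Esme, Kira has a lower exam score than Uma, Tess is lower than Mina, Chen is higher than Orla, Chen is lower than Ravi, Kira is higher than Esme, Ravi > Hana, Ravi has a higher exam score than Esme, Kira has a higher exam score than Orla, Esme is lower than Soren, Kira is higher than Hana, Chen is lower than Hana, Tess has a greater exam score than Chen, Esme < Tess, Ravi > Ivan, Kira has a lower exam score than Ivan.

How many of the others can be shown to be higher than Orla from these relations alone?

Directly above Orla: Chen, Kira, Mina, Soren.
One step further: Hana, Tess, Ivan, Uma, Ravi (9 so far).
No other element is forced above Orla by the given relations, so the count is 9.

9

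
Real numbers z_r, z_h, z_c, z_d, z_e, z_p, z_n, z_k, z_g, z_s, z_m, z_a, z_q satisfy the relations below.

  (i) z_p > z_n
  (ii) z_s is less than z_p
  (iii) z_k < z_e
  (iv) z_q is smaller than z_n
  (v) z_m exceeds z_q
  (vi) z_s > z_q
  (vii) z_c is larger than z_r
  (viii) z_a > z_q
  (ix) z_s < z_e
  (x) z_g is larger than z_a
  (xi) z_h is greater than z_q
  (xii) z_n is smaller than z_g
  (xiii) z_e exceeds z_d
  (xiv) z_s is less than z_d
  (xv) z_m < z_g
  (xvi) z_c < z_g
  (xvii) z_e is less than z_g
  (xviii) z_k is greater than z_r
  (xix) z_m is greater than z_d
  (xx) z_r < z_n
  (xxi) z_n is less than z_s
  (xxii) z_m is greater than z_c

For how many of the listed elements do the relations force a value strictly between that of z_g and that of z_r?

7

Chaining upward from z_r reaches: z_c, z_n, z_k, z_s, z_d, z_p, z_m, z_e.
Chaining downward from z_g reaches: z_q, z_c, z_n, z_k, z_a, z_s, z_d, z_m, z_e.
Strictly between z_r and z_g are those in both lists: z_c, z_n, z_k, z_s, z_d, z_m, z_e — 7 elements.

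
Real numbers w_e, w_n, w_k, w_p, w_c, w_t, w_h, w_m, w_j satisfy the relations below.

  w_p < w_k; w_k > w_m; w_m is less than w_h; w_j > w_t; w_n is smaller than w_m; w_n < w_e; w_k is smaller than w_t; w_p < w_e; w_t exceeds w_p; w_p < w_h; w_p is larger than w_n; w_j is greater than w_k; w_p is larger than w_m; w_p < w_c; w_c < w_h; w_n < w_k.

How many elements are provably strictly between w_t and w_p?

1

Chaining upward from w_p reaches: w_c, w_e, w_k, w_j, w_h.
Chaining downward from w_t reaches: w_n, w_m, w_k.
Strictly between w_p and w_t are those in both lists: w_k — 1 element.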